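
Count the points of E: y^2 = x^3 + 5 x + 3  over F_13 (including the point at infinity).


For each x in F_13, count y with y^2 = x^3 + 5 x + 3 mod 13:
  x = 0: RHS = 3, y in [4, 9]  -> 2 point(s)
  x = 1: RHS = 9, y in [3, 10]  -> 2 point(s)
  x = 4: RHS = 9, y in [3, 10]  -> 2 point(s)
  x = 5: RHS = 10, y in [6, 7]  -> 2 point(s)
  x = 7: RHS = 4, y in [2, 11]  -> 2 point(s)
  x = 8: RHS = 9, y in [3, 10]  -> 2 point(s)
  x = 9: RHS = 10, y in [6, 7]  -> 2 point(s)
  x = 10: RHS = 0, y in [0]  -> 1 point(s)
  x = 12: RHS = 10, y in [6, 7]  -> 2 point(s)
Affine points: 17. Add the point at infinity: total = 18.

#E(F_13) = 18


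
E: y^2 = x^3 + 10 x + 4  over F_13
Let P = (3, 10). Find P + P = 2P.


Doubling: s = (3 x1^2 + a) / (2 y1)
s = (3*3^2 + 10) / (2*10) mod 13 = 9
x3 = s^2 - 2 x1 mod 13 = 9^2 - 2*3 = 10
y3 = s (x1 - x3) - y1 mod 13 = 9 * (3 - 10) - 10 = 5

2P = (10, 5)


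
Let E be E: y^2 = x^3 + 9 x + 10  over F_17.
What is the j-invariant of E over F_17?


Delta = -16(4 a^3 + 27 b^2) mod 17 = 6
-1728 * (4 a)^3 = -1728 * (4*9)^3 mod 17 = 14
j = 14 * 6^(-1) mod 17 = 8

j = 8 (mod 17)


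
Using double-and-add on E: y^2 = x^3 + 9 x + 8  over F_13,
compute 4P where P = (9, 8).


k = 4 = 100_2 (binary, LSB first: 001)
Double-and-add from P = (9, 8):
  bit 0 = 0: acc unchanged = O
  bit 1 = 0: acc unchanged = O
  bit 2 = 1: acc = O + (4, 11) = (4, 11)

4P = (4, 11)


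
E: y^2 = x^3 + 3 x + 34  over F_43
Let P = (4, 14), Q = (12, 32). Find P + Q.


P != Q, so use the chord formula.
s = (y2 - y1) / (x2 - x1) = (18) / (8) mod 43 = 13
x3 = s^2 - x1 - x2 mod 43 = 13^2 - 4 - 12 = 24
y3 = s (x1 - x3) - y1 mod 43 = 13 * (4 - 24) - 14 = 27

P + Q = (24, 27)


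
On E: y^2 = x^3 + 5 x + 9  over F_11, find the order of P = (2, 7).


Compute successive multiples of P until we hit O:
  1P = (2, 7)
  2P = (0, 8)
  3P = (1, 9)
  4P = (1, 2)
  5P = (0, 3)
  6P = (2, 4)
  7P = O

ord(P) = 7


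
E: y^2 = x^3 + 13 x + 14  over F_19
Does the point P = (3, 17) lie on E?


Check whether y^2 = x^3 + 13 x + 14 (mod 19) for (x, y) = (3, 17).
LHS: y^2 = 17^2 mod 19 = 4
RHS: x^3 + 13 x + 14 = 3^3 + 13*3 + 14 mod 19 = 4
LHS = RHS

Yes, on the curve


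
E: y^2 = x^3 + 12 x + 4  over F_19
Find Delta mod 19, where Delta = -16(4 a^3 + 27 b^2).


4 a^3 + 27 b^2 = 4*12^3 + 27*4^2 = 6912 + 432 = 7344
Delta = -16 * (7344) = -117504
Delta mod 19 = 11

Delta = 11 (mod 19)


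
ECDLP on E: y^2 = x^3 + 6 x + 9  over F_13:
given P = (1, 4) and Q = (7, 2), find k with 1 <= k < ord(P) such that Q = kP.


Enumerate multiples of P until we hit Q = (7, 2):
  1P = (1, 4)
  2P = (8, 6)
  3P = (7, 11)
  4P = (6, 1)
  5P = (10, 4)
  6P = (2, 9)
  7P = (9, 8)
  8P = (0, 3)
  9P = (0, 10)
  10P = (9, 5)
  11P = (2, 4)
  12P = (10, 9)
  13P = (6, 12)
  14P = (7, 2)
Match found at i = 14.

k = 14


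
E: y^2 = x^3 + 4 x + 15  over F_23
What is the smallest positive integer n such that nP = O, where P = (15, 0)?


Compute successive multiples of P until we hit O:
  1P = (15, 0)
  2P = O

ord(P) = 2


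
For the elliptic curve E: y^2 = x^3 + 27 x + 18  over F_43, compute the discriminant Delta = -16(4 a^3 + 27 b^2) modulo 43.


4 a^3 + 27 b^2 = 4*27^3 + 27*18^2 = 78732 + 8748 = 87480
Delta = -16 * (87480) = -1399680
Delta mod 43 = 13

Delta = 13 (mod 43)


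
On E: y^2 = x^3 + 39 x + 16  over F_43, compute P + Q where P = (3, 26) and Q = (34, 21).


P != Q, so use the chord formula.
s = (y2 - y1) / (x2 - x1) = (38) / (31) mod 43 = 4
x3 = s^2 - x1 - x2 mod 43 = 4^2 - 3 - 34 = 22
y3 = s (x1 - x3) - y1 mod 43 = 4 * (3 - 22) - 26 = 27

P + Q = (22, 27)


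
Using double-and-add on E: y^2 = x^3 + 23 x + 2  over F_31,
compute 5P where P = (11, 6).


k = 5 = 101_2 (binary, LSB first: 101)
Double-and-add from P = (11, 6):
  bit 0 = 1: acc = O + (11, 6) = (11, 6)
  bit 1 = 0: acc unchanged = (11, 6)
  bit 2 = 1: acc = (11, 6) + (13, 24) = (26, 14)

5P = (26, 14)


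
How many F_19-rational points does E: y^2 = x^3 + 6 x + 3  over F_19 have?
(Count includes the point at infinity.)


For each x in F_19, count y with y^2 = x^3 + 6 x + 3 mod 19:
  x = 2: RHS = 4, y in [2, 17]  -> 2 point(s)
  x = 5: RHS = 6, y in [5, 14]  -> 2 point(s)
  x = 9: RHS = 7, y in [8, 11]  -> 2 point(s)
  x = 12: RHS = 17, y in [6, 13]  -> 2 point(s)
  x = 13: RHS = 17, y in [6, 13]  -> 2 point(s)
  x = 14: RHS = 0, y in [0]  -> 1 point(s)
Affine points: 11. Add the point at infinity: total = 12.

#E(F_19) = 12


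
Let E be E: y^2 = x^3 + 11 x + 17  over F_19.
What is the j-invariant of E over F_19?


Delta = -16(4 a^3 + 27 b^2) mod 19 = 13
-1728 * (4 a)^3 = -1728 * (4*11)^3 mod 19 = 7
j = 7 * 13^(-1) mod 19 = 2

j = 2 (mod 19)


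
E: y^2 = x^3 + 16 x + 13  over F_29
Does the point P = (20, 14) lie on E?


Check whether y^2 = x^3 + 16 x + 13 (mod 29) for (x, y) = (20, 14).
LHS: y^2 = 14^2 mod 29 = 22
RHS: x^3 + 16 x + 13 = 20^3 + 16*20 + 13 mod 29 = 10
LHS != RHS

No, not on the curve


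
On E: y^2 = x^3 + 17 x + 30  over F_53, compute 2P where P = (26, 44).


Doubling: s = (3 x1^2 + a) / (2 y1)
s = (3*26^2 + 17) / (2*44) mod 53 = 13
x3 = s^2 - 2 x1 mod 53 = 13^2 - 2*26 = 11
y3 = s (x1 - x3) - y1 mod 53 = 13 * (26 - 11) - 44 = 45

2P = (11, 45)


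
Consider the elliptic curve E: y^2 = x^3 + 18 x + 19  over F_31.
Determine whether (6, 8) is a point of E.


Check whether y^2 = x^3 + 18 x + 19 (mod 31) for (x, y) = (6, 8).
LHS: y^2 = 8^2 mod 31 = 2
RHS: x^3 + 18 x + 19 = 6^3 + 18*6 + 19 mod 31 = 2
LHS = RHS

Yes, on the curve


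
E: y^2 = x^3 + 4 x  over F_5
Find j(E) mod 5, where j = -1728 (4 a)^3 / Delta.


Delta = -16(4 a^3 + 27 b^2) mod 5 = 4
-1728 * (4 a)^3 = -1728 * (4*4)^3 mod 5 = 2
j = 2 * 4^(-1) mod 5 = 3

j = 3 (mod 5)


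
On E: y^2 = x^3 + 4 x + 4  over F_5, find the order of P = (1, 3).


Compute successive multiples of P until we hit O:
  1P = (1, 3)
  2P = (2, 0)
  3P = (1, 2)
  4P = O

ord(P) = 4


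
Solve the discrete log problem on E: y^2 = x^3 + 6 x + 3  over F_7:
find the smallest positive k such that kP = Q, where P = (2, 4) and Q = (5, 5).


Enumerate multiples of P until we hit Q = (5, 5):
  1P = (2, 4)
  2P = (5, 5)
Match found at i = 2.

k = 2


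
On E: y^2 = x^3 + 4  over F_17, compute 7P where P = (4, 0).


k = 7 = 111_2 (binary, LSB first: 111)
Double-and-add from P = (4, 0):
  bit 0 = 1: acc = O + (4, 0) = (4, 0)
  bit 1 = 1: acc = (4, 0) + O = (4, 0)
  bit 2 = 1: acc = (4, 0) + O = (4, 0)

7P = (4, 0)


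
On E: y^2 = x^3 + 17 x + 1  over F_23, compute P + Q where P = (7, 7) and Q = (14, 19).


P != Q, so use the chord formula.
s = (y2 - y1) / (x2 - x1) = (12) / (7) mod 23 = 5
x3 = s^2 - x1 - x2 mod 23 = 5^2 - 7 - 14 = 4
y3 = s (x1 - x3) - y1 mod 23 = 5 * (7 - 4) - 7 = 8

P + Q = (4, 8)


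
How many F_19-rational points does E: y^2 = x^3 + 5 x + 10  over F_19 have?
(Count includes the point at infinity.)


For each x in F_19, count y with y^2 = x^3 + 5 x + 10 mod 19:
  x = 1: RHS = 16, y in [4, 15]  -> 2 point(s)
  x = 2: RHS = 9, y in [3, 16]  -> 2 point(s)
  x = 6: RHS = 9, y in [3, 16]  -> 2 point(s)
  x = 8: RHS = 11, y in [7, 12]  -> 2 point(s)
  x = 9: RHS = 5, y in [9, 10]  -> 2 point(s)
  x = 11: RHS = 9, y in [3, 16]  -> 2 point(s)
  x = 13: RHS = 11, y in [7, 12]  -> 2 point(s)
  x = 16: RHS = 6, y in [5, 14]  -> 2 point(s)
  x = 17: RHS = 11, y in [7, 12]  -> 2 point(s)
  x = 18: RHS = 4, y in [2, 17]  -> 2 point(s)
Affine points: 20. Add the point at infinity: total = 21.

#E(F_19) = 21


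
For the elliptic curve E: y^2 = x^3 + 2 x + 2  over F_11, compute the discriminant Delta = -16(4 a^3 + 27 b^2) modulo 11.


4 a^3 + 27 b^2 = 4*2^3 + 27*2^2 = 32 + 108 = 140
Delta = -16 * (140) = -2240
Delta mod 11 = 4

Delta = 4 (mod 11)


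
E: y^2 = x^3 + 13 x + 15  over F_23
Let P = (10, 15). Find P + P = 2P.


Doubling: s = (3 x1^2 + a) / (2 y1)
s = (3*10^2 + 13) / (2*15) mod 23 = 2
x3 = s^2 - 2 x1 mod 23 = 2^2 - 2*10 = 7
y3 = s (x1 - x3) - y1 mod 23 = 2 * (10 - 7) - 15 = 14

2P = (7, 14)


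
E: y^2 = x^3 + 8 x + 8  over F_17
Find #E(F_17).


For each x in F_17, count y with y^2 = x^3 + 8 x + 8 mod 17:
  x = 0: RHS = 8, y in [5, 12]  -> 2 point(s)
  x = 1: RHS = 0, y in [0]  -> 1 point(s)
  x = 2: RHS = 15, y in [7, 10]  -> 2 point(s)
  x = 3: RHS = 8, y in [5, 12]  -> 2 point(s)
  x = 4: RHS = 2, y in [6, 11]  -> 2 point(s)
  x = 6: RHS = 0, y in [0]  -> 1 point(s)
  x = 7: RHS = 16, y in [4, 13]  -> 2 point(s)
  x = 10: RHS = 0, y in [0]  -> 1 point(s)
  x = 11: RHS = 16, y in [4, 13]  -> 2 point(s)
  x = 12: RHS = 13, y in [8, 9]  -> 2 point(s)
  x = 14: RHS = 8, y in [5, 12]  -> 2 point(s)
  x = 15: RHS = 1, y in [1, 16]  -> 2 point(s)
  x = 16: RHS = 16, y in [4, 13]  -> 2 point(s)
Affine points: 23. Add the point at infinity: total = 24.

#E(F_17) = 24


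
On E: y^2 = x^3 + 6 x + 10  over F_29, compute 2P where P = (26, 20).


Doubling: s = (3 x1^2 + a) / (2 y1)
s = (3*26^2 + 6) / (2*20) mod 29 = 3
x3 = s^2 - 2 x1 mod 29 = 3^2 - 2*26 = 15
y3 = s (x1 - x3) - y1 mod 29 = 3 * (26 - 15) - 20 = 13

2P = (15, 13)


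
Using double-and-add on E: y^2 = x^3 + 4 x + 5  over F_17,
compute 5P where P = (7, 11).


k = 5 = 101_2 (binary, LSB first: 101)
Double-and-add from P = (7, 11):
  bit 0 = 1: acc = O + (7, 11) = (7, 11)
  bit 1 = 0: acc unchanged = (7, 11)
  bit 2 = 1: acc = (7, 11) + (12, 9) = (7, 6)

5P = (7, 6)


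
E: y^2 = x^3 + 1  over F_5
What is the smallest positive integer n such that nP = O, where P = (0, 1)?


Compute successive multiples of P until we hit O:
  1P = (0, 1)
  2P = (0, 4)
  3P = O

ord(P) = 3


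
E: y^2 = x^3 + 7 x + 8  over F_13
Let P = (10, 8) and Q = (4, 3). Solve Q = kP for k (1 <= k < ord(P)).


Enumerate multiples of P until we hit Q = (4, 3):
  1P = (10, 8)
  2P = (3, 2)
  3P = (1, 9)
  4P = (11, 8)
  5P = (5, 5)
  6P = (2, 2)
  7P = (4, 3)
Match found at i = 7.

k = 7


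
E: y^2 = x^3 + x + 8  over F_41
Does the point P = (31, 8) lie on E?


Check whether y^2 = x^3 + 1 x + 8 (mod 41) for (x, y) = (31, 8).
LHS: y^2 = 8^2 mod 41 = 23
RHS: x^3 + 1 x + 8 = 31^3 + 1*31 + 8 mod 41 = 23
LHS = RHS

Yes, on the curve


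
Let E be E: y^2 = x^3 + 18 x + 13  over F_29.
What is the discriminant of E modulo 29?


4 a^3 + 27 b^2 = 4*18^3 + 27*13^2 = 23328 + 4563 = 27891
Delta = -16 * (27891) = -446256
Delta mod 29 = 25

Delta = 25 (mod 29)


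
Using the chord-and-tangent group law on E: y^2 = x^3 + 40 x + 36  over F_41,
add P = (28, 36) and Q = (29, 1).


P != Q, so use the chord formula.
s = (y2 - y1) / (x2 - x1) = (6) / (1) mod 41 = 6
x3 = s^2 - x1 - x2 mod 41 = 6^2 - 28 - 29 = 20
y3 = s (x1 - x3) - y1 mod 41 = 6 * (28 - 20) - 36 = 12

P + Q = (20, 12)


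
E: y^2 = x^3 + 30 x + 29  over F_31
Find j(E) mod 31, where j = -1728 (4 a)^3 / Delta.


Delta = -16(4 a^3 + 27 b^2) mod 31 = 10
-1728 * (4 a)^3 = -1728 * (4*30)^3 mod 31 = 15
j = 15 * 10^(-1) mod 31 = 17

j = 17 (mod 31)


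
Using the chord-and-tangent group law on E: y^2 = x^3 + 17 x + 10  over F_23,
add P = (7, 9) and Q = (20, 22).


P != Q, so use the chord formula.
s = (y2 - y1) / (x2 - x1) = (13) / (13) mod 23 = 1
x3 = s^2 - x1 - x2 mod 23 = 1^2 - 7 - 20 = 20
y3 = s (x1 - x3) - y1 mod 23 = 1 * (7 - 20) - 9 = 1

P + Q = (20, 1)


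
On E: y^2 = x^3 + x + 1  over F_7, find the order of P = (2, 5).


Compute successive multiples of P until we hit O:
  1P = (2, 5)
  2P = (0, 6)
  3P = (0, 1)
  4P = (2, 2)
  5P = O

ord(P) = 5


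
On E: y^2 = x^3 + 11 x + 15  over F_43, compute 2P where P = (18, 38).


Doubling: s = (3 x1^2 + a) / (2 y1)
s = (3*18^2 + 11) / (2*38) mod 43 = 35
x3 = s^2 - 2 x1 mod 43 = 35^2 - 2*18 = 28
y3 = s (x1 - x3) - y1 mod 43 = 35 * (18 - 28) - 38 = 42

2P = (28, 42)


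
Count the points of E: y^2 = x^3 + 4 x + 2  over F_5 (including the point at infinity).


For each x in F_5, count y with y^2 = x^3 + 4 x + 2 mod 5:
  x = 3: RHS = 1, y in [1, 4]  -> 2 point(s)
Affine points: 2. Add the point at infinity: total = 3.

#E(F_5) = 3


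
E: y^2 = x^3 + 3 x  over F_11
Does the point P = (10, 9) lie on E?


Check whether y^2 = x^3 + 3 x + 0 (mod 11) for (x, y) = (10, 9).
LHS: y^2 = 9^2 mod 11 = 4
RHS: x^3 + 3 x + 0 = 10^3 + 3*10 + 0 mod 11 = 7
LHS != RHS

No, not on the curve


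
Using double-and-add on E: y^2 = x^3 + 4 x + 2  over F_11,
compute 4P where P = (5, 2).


k = 4 = 100_2 (binary, LSB first: 001)
Double-and-add from P = (5, 2):
  bit 0 = 0: acc unchanged = O
  bit 1 = 0: acc unchanged = O
  bit 2 = 1: acc = O + (4, 7) = (4, 7)

4P = (4, 7)


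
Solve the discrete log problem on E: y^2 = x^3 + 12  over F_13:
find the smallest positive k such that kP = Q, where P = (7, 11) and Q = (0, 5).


Enumerate multiples of P until we hit Q = (0, 5):
  1P = (7, 11)
  2P = (0, 8)
  3P = (3, 0)
  4P = (0, 5)
Match found at i = 4.

k = 4


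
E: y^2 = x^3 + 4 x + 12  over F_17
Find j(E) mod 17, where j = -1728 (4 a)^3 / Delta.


Delta = -16(4 a^3 + 27 b^2) mod 17 = 13
-1728 * (4 a)^3 = -1728 * (4*4)^3 mod 17 = 11
j = 11 * 13^(-1) mod 17 = 10

j = 10 (mod 17)


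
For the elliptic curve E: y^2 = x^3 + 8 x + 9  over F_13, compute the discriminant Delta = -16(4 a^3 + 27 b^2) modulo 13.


4 a^3 + 27 b^2 = 4*8^3 + 27*9^2 = 2048 + 2187 = 4235
Delta = -16 * (4235) = -67760
Delta mod 13 = 9

Delta = 9 (mod 13)


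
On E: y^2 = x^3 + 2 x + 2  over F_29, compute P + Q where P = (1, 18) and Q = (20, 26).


P != Q, so use the chord formula.
s = (y2 - y1) / (x2 - x1) = (8) / (19) mod 29 = 5
x3 = s^2 - x1 - x2 mod 29 = 5^2 - 1 - 20 = 4
y3 = s (x1 - x3) - y1 mod 29 = 5 * (1 - 4) - 18 = 25

P + Q = (4, 25)


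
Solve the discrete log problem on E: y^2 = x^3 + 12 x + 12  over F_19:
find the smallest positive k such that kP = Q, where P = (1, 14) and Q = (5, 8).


Enumerate multiples of P until we hit Q = (5, 8):
  1P = (1, 14)
  2P = (5, 11)
  3P = (10, 7)
  4P = (14, 13)
  5P = (13, 3)
  6P = (16, 14)
  7P = (2, 5)
  8P = (2, 14)
  9P = (16, 5)
  10P = (13, 16)
  11P = (14, 6)
  12P = (10, 12)
  13P = (5, 8)
Match found at i = 13.

k = 13


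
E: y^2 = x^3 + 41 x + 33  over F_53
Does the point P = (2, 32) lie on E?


Check whether y^2 = x^3 + 41 x + 33 (mod 53) for (x, y) = (2, 32).
LHS: y^2 = 32^2 mod 53 = 17
RHS: x^3 + 41 x + 33 = 2^3 + 41*2 + 33 mod 53 = 17
LHS = RHS

Yes, on the curve


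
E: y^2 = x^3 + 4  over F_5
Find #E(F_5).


For each x in F_5, count y with y^2 = x^3 + 0 x + 4 mod 5:
  x = 0: RHS = 4, y in [2, 3]  -> 2 point(s)
  x = 1: RHS = 0, y in [0]  -> 1 point(s)
  x = 3: RHS = 1, y in [1, 4]  -> 2 point(s)
Affine points: 5. Add the point at infinity: total = 6.

#E(F_5) = 6


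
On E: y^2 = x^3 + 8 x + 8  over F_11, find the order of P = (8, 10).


Compute successive multiples of P until we hit O:
  1P = (8, 10)
  2P = (7, 0)
  3P = (8, 1)
  4P = O

ord(P) = 4


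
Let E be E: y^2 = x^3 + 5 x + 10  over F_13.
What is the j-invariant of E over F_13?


Delta = -16(4 a^3 + 27 b^2) mod 13 = 7
-1728 * (4 a)^3 = -1728 * (4*5)^3 mod 13 = 5
j = 5 * 7^(-1) mod 13 = 10

j = 10 (mod 13)


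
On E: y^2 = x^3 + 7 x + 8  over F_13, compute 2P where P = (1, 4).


Doubling: s = (3 x1^2 + a) / (2 y1)
s = (3*1^2 + 7) / (2*4) mod 13 = 11
x3 = s^2 - 2 x1 mod 13 = 11^2 - 2*1 = 2
y3 = s (x1 - x3) - y1 mod 13 = 11 * (1 - 2) - 4 = 11

2P = (2, 11)


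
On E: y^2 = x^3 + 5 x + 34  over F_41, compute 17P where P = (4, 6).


k = 17 = 10001_2 (binary, LSB first: 10001)
Double-and-add from P = (4, 6):
  bit 0 = 1: acc = O + (4, 6) = (4, 6)
  bit 1 = 0: acc unchanged = (4, 6)
  bit 2 = 0: acc unchanged = (4, 6)
  bit 3 = 0: acc unchanged = (4, 6)
  bit 4 = 1: acc = (4, 6) + (31, 3) = (5, 26)

17P = (5, 26)


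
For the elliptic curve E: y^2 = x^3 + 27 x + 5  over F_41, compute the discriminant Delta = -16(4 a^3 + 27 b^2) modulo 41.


4 a^3 + 27 b^2 = 4*27^3 + 27*5^2 = 78732 + 675 = 79407
Delta = -16 * (79407) = -1270512
Delta mod 41 = 37

Delta = 37 (mod 41)


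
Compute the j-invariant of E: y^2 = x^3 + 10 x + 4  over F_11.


Delta = -16(4 a^3 + 27 b^2) mod 11 = 5
-1728 * (4 a)^3 = -1728 * (4*10)^3 mod 11 = 9
j = 9 * 5^(-1) mod 11 = 4

j = 4 (mod 11)


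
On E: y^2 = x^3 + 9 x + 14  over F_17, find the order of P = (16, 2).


Compute successive multiples of P until we hit O:
  1P = (16, 2)
  2P = (11, 13)
  3P = (3, 0)
  4P = (11, 4)
  5P = (16, 15)
  6P = O

ord(P) = 6


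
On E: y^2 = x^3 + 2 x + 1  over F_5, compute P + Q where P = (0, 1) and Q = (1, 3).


P != Q, so use the chord formula.
s = (y2 - y1) / (x2 - x1) = (2) / (1) mod 5 = 2
x3 = s^2 - x1 - x2 mod 5 = 2^2 - 0 - 1 = 3
y3 = s (x1 - x3) - y1 mod 5 = 2 * (0 - 3) - 1 = 3

P + Q = (3, 3)


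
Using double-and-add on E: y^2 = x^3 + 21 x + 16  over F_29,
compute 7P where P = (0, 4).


k = 7 = 111_2 (binary, LSB first: 111)
Double-and-add from P = (0, 4):
  bit 0 = 1: acc = O + (0, 4) = (0, 4)
  bit 1 = 1: acc = (0, 4) + (1, 26) = (19, 13)
  bit 2 = 1: acc = (19, 13) + (14, 26) = (19, 16)

7P = (19, 16)


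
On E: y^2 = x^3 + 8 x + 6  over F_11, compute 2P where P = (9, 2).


Doubling: s = (3 x1^2 + a) / (2 y1)
s = (3*9^2 + 8) / (2*2) mod 11 = 5
x3 = s^2 - 2 x1 mod 11 = 5^2 - 2*9 = 7
y3 = s (x1 - x3) - y1 mod 11 = 5 * (9 - 7) - 2 = 8

2P = (7, 8)


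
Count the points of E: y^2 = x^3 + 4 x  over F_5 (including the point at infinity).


For each x in F_5, count y with y^2 = x^3 + 4 x + 0 mod 5:
  x = 0: RHS = 0, y in [0]  -> 1 point(s)
  x = 1: RHS = 0, y in [0]  -> 1 point(s)
  x = 2: RHS = 1, y in [1, 4]  -> 2 point(s)
  x = 3: RHS = 4, y in [2, 3]  -> 2 point(s)
  x = 4: RHS = 0, y in [0]  -> 1 point(s)
Affine points: 7. Add the point at infinity: total = 8.

#E(F_5) = 8


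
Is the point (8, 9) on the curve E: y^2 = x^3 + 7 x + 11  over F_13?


Check whether y^2 = x^3 + 7 x + 11 (mod 13) for (x, y) = (8, 9).
LHS: y^2 = 9^2 mod 13 = 3
RHS: x^3 + 7 x + 11 = 8^3 + 7*8 + 11 mod 13 = 7
LHS != RHS

No, not on the curve


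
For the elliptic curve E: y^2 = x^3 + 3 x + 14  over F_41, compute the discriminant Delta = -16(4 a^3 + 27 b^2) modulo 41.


4 a^3 + 27 b^2 = 4*3^3 + 27*14^2 = 108 + 5292 = 5400
Delta = -16 * (5400) = -86400
Delta mod 41 = 28

Delta = 28 (mod 41)


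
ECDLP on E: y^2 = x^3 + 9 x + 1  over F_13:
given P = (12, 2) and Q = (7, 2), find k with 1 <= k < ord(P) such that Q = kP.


Enumerate multiples of P until we hit Q = (7, 2):
  1P = (12, 2)
  2P = (11, 1)
  3P = (4, 6)
  4P = (7, 2)
Match found at i = 4.

k = 4


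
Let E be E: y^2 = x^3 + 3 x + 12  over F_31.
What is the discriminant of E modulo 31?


4 a^3 + 27 b^2 = 4*3^3 + 27*12^2 = 108 + 3888 = 3996
Delta = -16 * (3996) = -63936
Delta mod 31 = 17

Delta = 17 (mod 31)


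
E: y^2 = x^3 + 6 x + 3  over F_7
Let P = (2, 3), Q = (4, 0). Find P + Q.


P != Q, so use the chord formula.
s = (y2 - y1) / (x2 - x1) = (4) / (2) mod 7 = 2
x3 = s^2 - x1 - x2 mod 7 = 2^2 - 2 - 4 = 5
y3 = s (x1 - x3) - y1 mod 7 = 2 * (2 - 5) - 3 = 5

P + Q = (5, 5)


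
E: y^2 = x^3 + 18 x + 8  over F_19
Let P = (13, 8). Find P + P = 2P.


Doubling: s = (3 x1^2 + a) / (2 y1)
s = (3*13^2 + 18) / (2*8) mod 19 = 15
x3 = s^2 - 2 x1 mod 19 = 15^2 - 2*13 = 9
y3 = s (x1 - x3) - y1 mod 19 = 15 * (13 - 9) - 8 = 14

2P = (9, 14)


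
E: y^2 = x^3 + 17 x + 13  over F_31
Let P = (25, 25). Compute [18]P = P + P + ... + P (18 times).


k = 18 = 10010_2 (binary, LSB first: 01001)
Double-and-add from P = (25, 25):
  bit 0 = 0: acc unchanged = O
  bit 1 = 1: acc = O + (26, 19) = (26, 19)
  bit 2 = 0: acc unchanged = (26, 19)
  bit 3 = 0: acc unchanged = (26, 19)
  bit 4 = 1: acc = (26, 19) + (1, 0) = (8, 17)

18P = (8, 17)


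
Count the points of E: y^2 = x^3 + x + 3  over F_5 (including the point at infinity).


For each x in F_5, count y with y^2 = x^3 + 1 x + 3 mod 5:
  x = 1: RHS = 0, y in [0]  -> 1 point(s)
  x = 4: RHS = 1, y in [1, 4]  -> 2 point(s)
Affine points: 3. Add the point at infinity: total = 4.

#E(F_5) = 4


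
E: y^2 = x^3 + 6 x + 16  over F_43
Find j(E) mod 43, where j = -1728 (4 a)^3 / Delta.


Delta = -16(4 a^3 + 27 b^2) mod 43 = 26
-1728 * (4 a)^3 = -1728 * (4*6)^3 mod 43 = 4
j = 4 * 26^(-1) mod 43 = 20

j = 20 (mod 43)


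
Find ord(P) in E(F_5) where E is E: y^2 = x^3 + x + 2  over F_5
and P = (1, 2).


Compute successive multiples of P until we hit O:
  1P = (1, 2)
  2P = (4, 0)
  3P = (1, 3)
  4P = O

ord(P) = 4


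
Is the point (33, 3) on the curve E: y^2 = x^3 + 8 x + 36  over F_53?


Check whether y^2 = x^3 + 8 x + 36 (mod 53) for (x, y) = (33, 3).
LHS: y^2 = 3^2 mod 53 = 9
RHS: x^3 + 8 x + 36 = 33^3 + 8*33 + 36 mod 53 = 38
LHS != RHS

No, not on the curve


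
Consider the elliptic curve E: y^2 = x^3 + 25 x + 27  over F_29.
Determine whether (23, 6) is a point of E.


Check whether y^2 = x^3 + 25 x + 27 (mod 29) for (x, y) = (23, 6).
LHS: y^2 = 6^2 mod 29 = 7
RHS: x^3 + 25 x + 27 = 23^3 + 25*23 + 27 mod 29 = 9
LHS != RHS

No, not on the curve


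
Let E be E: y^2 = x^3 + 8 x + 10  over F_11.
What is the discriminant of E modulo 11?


4 a^3 + 27 b^2 = 4*8^3 + 27*10^2 = 2048 + 2700 = 4748
Delta = -16 * (4748) = -75968
Delta mod 11 = 9

Delta = 9 (mod 11)


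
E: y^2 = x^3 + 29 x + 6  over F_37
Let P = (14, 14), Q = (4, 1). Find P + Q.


P != Q, so use the chord formula.
s = (y2 - y1) / (x2 - x1) = (24) / (27) mod 37 = 5
x3 = s^2 - x1 - x2 mod 37 = 5^2 - 14 - 4 = 7
y3 = s (x1 - x3) - y1 mod 37 = 5 * (14 - 7) - 14 = 21

P + Q = (7, 21)


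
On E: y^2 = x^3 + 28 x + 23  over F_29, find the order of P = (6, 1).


Compute successive multiples of P until we hit O:
  1P = (6, 1)
  2P = (1, 20)
  3P = (26, 17)
  4P = (22, 21)
  5P = (8, 11)
  6P = (11, 3)
  7P = (11, 26)
  8P = (8, 18)
  ... (continuing to 13P)
  13P = O

ord(P) = 13


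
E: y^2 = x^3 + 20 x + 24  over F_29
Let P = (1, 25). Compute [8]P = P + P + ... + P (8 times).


k = 8 = 1000_2 (binary, LSB first: 0001)
Double-and-add from P = (1, 25):
  bit 0 = 0: acc unchanged = O
  bit 1 = 0: acc unchanged = O
  bit 2 = 0: acc unchanged = O
  bit 3 = 1: acc = O + (1, 4) = (1, 4)

8P = (1, 4)


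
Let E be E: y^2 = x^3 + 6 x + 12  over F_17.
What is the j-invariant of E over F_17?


Delta = -16(4 a^3 + 27 b^2) mod 17 = 9
-1728 * (4 a)^3 = -1728 * (4*6)^3 mod 17 = 1
j = 1 * 9^(-1) mod 17 = 2

j = 2 (mod 17)


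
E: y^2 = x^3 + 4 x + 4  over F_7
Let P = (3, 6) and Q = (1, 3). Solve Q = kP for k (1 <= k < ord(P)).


Enumerate multiples of P until we hit Q = (1, 3):
  1P = (3, 6)
  2P = (5, 4)
  3P = (0, 5)
  4P = (1, 4)
  5P = (4, 0)
  6P = (1, 3)
Match found at i = 6.

k = 6


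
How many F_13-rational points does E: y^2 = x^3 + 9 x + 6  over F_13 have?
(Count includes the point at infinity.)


For each x in F_13, count y with y^2 = x^3 + 9 x + 6 mod 13:
  x = 1: RHS = 3, y in [4, 9]  -> 2 point(s)
  x = 6: RHS = 3, y in [4, 9]  -> 2 point(s)
  x = 7: RHS = 9, y in [3, 10]  -> 2 point(s)
  x = 9: RHS = 10, y in [6, 7]  -> 2 point(s)
  x = 10: RHS = 4, y in [2, 11]  -> 2 point(s)
  x = 12: RHS = 9, y in [3, 10]  -> 2 point(s)
Affine points: 12. Add the point at infinity: total = 13.

#E(F_13) = 13


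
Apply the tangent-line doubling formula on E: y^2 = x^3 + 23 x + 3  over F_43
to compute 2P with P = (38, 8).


Doubling: s = (3 x1^2 + a) / (2 y1)
s = (3*38^2 + 23) / (2*8) mod 43 = 33
x3 = s^2 - 2 x1 mod 43 = 33^2 - 2*38 = 24
y3 = s (x1 - x3) - y1 mod 43 = 33 * (38 - 24) - 8 = 24

2P = (24, 24)


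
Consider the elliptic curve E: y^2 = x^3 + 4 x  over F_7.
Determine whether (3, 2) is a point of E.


Check whether y^2 = x^3 + 4 x + 0 (mod 7) for (x, y) = (3, 2).
LHS: y^2 = 2^2 mod 7 = 4
RHS: x^3 + 4 x + 0 = 3^3 + 4*3 + 0 mod 7 = 4
LHS = RHS

Yes, on the curve


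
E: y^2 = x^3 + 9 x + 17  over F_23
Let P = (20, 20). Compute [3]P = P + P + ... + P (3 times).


k = 3 = 11_2 (binary, LSB first: 11)
Double-and-add from P = (20, 20):
  bit 0 = 1: acc = O + (20, 20) = (20, 20)
  bit 1 = 1: acc = (20, 20) + (19, 20) = (7, 3)

3P = (7, 3)


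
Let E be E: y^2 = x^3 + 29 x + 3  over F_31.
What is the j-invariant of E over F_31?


Delta = -16(4 a^3 + 27 b^2) mod 31 = 3
-1728 * (4 a)^3 = -1728 * (4*29)^3 mod 31 = 27
j = 27 * 3^(-1) mod 31 = 9

j = 9 (mod 31)


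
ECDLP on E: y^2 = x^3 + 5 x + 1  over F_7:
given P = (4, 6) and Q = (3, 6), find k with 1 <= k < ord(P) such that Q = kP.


Enumerate multiples of P until we hit Q = (3, 6):
  1P = (4, 6)
  2P = (3, 6)
Match found at i = 2.

k = 2


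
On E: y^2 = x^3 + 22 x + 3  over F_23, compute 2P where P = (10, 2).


Doubling: s = (3 x1^2 + a) / (2 y1)
s = (3*10^2 + 22) / (2*2) mod 23 = 0
x3 = s^2 - 2 x1 mod 23 = 0^2 - 2*10 = 3
y3 = s (x1 - x3) - y1 mod 23 = 0 * (10 - 3) - 2 = 21

2P = (3, 21)


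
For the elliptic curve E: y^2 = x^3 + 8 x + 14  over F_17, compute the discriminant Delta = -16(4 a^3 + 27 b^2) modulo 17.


4 a^3 + 27 b^2 = 4*8^3 + 27*14^2 = 2048 + 5292 = 7340
Delta = -16 * (7340) = -117440
Delta mod 17 = 13

Delta = 13 (mod 17)


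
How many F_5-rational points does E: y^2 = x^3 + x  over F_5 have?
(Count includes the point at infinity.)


For each x in F_5, count y with y^2 = x^3 + 1 x + 0 mod 5:
  x = 0: RHS = 0, y in [0]  -> 1 point(s)
  x = 2: RHS = 0, y in [0]  -> 1 point(s)
  x = 3: RHS = 0, y in [0]  -> 1 point(s)
Affine points: 3. Add the point at infinity: total = 4.

#E(F_5) = 4


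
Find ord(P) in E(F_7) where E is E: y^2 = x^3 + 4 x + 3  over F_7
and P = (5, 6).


Compute successive multiples of P until we hit O:
  1P = (5, 6)
  2P = (5, 1)
  3P = O

ord(P) = 3


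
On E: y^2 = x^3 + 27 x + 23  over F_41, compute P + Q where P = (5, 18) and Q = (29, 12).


P != Q, so use the chord formula.
s = (y2 - y1) / (x2 - x1) = (35) / (24) mod 41 = 10
x3 = s^2 - x1 - x2 mod 41 = 10^2 - 5 - 29 = 25
y3 = s (x1 - x3) - y1 mod 41 = 10 * (5 - 25) - 18 = 28

P + Q = (25, 28)


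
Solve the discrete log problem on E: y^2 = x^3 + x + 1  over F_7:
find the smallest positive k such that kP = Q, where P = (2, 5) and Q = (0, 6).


Enumerate multiples of P until we hit Q = (0, 6):
  1P = (2, 5)
  2P = (0, 6)
Match found at i = 2.

k = 2


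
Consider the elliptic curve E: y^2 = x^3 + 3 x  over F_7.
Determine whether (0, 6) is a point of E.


Check whether y^2 = x^3 + 3 x + 0 (mod 7) for (x, y) = (0, 6).
LHS: y^2 = 6^2 mod 7 = 1
RHS: x^3 + 3 x + 0 = 0^3 + 3*0 + 0 mod 7 = 0
LHS != RHS

No, not on the curve


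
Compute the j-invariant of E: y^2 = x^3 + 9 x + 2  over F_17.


Delta = -16(4 a^3 + 27 b^2) mod 17 = 15
-1728 * (4 a)^3 = -1728 * (4*9)^3 mod 17 = 14
j = 14 * 15^(-1) mod 17 = 10

j = 10 (mod 17)


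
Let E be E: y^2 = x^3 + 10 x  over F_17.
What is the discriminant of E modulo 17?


4 a^3 + 27 b^2 = 4*10^3 + 27*0^2 = 4000 + 0 = 4000
Delta = -16 * (4000) = -64000
Delta mod 17 = 5

Delta = 5 (mod 17)


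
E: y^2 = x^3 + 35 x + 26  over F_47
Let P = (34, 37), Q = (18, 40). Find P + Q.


P != Q, so use the chord formula.
s = (y2 - y1) / (x2 - x1) = (3) / (31) mod 47 = 38
x3 = s^2 - x1 - x2 mod 47 = 38^2 - 34 - 18 = 29
y3 = s (x1 - x3) - y1 mod 47 = 38 * (34 - 29) - 37 = 12

P + Q = (29, 12)


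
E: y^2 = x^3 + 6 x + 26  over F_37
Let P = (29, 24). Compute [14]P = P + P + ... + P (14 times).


k = 14 = 1110_2 (binary, LSB first: 0111)
Double-and-add from P = (29, 24):
  bit 0 = 0: acc unchanged = O
  bit 1 = 1: acc = O + (7, 2) = (7, 2)
  bit 2 = 1: acc = (7, 2) + (13, 9) = (5, 25)
  bit 3 = 1: acc = (5, 25) + (0, 10) = (4, 15)

14P = (4, 15)


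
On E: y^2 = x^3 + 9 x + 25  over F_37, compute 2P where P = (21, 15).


Doubling: s = (3 x1^2 + a) / (2 y1)
s = (3*21^2 + 9) / (2*15) mod 37 = 0
x3 = s^2 - 2 x1 mod 37 = 0^2 - 2*21 = 32
y3 = s (x1 - x3) - y1 mod 37 = 0 * (21 - 32) - 15 = 22

2P = (32, 22)


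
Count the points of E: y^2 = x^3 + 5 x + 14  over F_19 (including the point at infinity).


For each x in F_19, count y with y^2 = x^3 + 5 x + 14 mod 19:
  x = 1: RHS = 1, y in [1, 18]  -> 2 point(s)
  x = 9: RHS = 9, y in [3, 16]  -> 2 point(s)
  x = 10: RHS = 0, y in [0]  -> 1 point(s)
  x = 12: RHS = 16, y in [4, 15]  -> 2 point(s)
  x = 14: RHS = 16, y in [4, 15]  -> 2 point(s)
  x = 15: RHS = 6, y in [5, 14]  -> 2 point(s)
Affine points: 11. Add the point at infinity: total = 12.

#E(F_19) = 12


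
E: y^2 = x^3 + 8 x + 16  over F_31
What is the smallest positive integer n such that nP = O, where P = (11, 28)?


Compute successive multiples of P until we hit O:
  1P = (11, 28)
  2P = (3, 25)
  3P = (6, 1)
  4P = (1, 26)
  5P = (24, 19)
  6P = (4, 22)
  7P = (18, 28)
  8P = (2, 3)
  ... (continuing to 26P)
  26P = O

ord(P) = 26


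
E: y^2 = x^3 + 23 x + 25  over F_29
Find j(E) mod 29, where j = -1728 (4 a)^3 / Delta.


Delta = -16(4 a^3 + 27 b^2) mod 29 = 10
-1728 * (4 a)^3 = -1728 * (4*23)^3 mod 29 = 21
j = 21 * 10^(-1) mod 29 = 5

j = 5 (mod 29)


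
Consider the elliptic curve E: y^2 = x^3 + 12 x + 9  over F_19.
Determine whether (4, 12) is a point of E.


Check whether y^2 = x^3 + 12 x + 9 (mod 19) for (x, y) = (4, 12).
LHS: y^2 = 12^2 mod 19 = 11
RHS: x^3 + 12 x + 9 = 4^3 + 12*4 + 9 mod 19 = 7
LHS != RHS

No, not on the curve


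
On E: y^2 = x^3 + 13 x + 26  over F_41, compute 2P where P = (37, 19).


Doubling: s = (3 x1^2 + a) / (2 y1)
s = (3*37^2 + 13) / (2*19) mod 41 = 7
x3 = s^2 - 2 x1 mod 41 = 7^2 - 2*37 = 16
y3 = s (x1 - x3) - y1 mod 41 = 7 * (37 - 16) - 19 = 5

2P = (16, 5)


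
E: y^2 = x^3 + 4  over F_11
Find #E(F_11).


For each x in F_11, count y with y^2 = x^3 + 0 x + 4 mod 11:
  x = 0: RHS = 4, y in [2, 9]  -> 2 point(s)
  x = 1: RHS = 5, y in [4, 7]  -> 2 point(s)
  x = 2: RHS = 1, y in [1, 10]  -> 2 point(s)
  x = 3: RHS = 9, y in [3, 8]  -> 2 point(s)
  x = 6: RHS = 0, y in [0]  -> 1 point(s)
  x = 10: RHS = 3, y in [5, 6]  -> 2 point(s)
Affine points: 11. Add the point at infinity: total = 12.

#E(F_11) = 12


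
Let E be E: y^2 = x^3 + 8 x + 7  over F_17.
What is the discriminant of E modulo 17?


4 a^3 + 27 b^2 = 4*8^3 + 27*7^2 = 2048 + 1323 = 3371
Delta = -16 * (3371) = -53936
Delta mod 17 = 5

Delta = 5 (mod 17)


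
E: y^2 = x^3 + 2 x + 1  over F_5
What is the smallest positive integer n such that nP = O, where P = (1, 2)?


Compute successive multiples of P until we hit O:
  1P = (1, 2)
  2P = (3, 3)
  3P = (0, 1)
  4P = (0, 4)
  5P = (3, 2)
  6P = (1, 3)
  7P = O

ord(P) = 7


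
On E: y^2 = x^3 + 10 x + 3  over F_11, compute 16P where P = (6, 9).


k = 16 = 10000_2 (binary, LSB first: 00001)
Double-and-add from P = (6, 9):
  bit 0 = 0: acc unchanged = O
  bit 1 = 0: acc unchanged = O
  bit 2 = 0: acc unchanged = O
  bit 3 = 0: acc unchanged = O
  bit 4 = 1: acc = O + (6, 2) = (6, 2)

16P = (6, 2)


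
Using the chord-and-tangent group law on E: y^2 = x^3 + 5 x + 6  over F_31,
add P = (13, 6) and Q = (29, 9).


P != Q, so use the chord formula.
s = (y2 - y1) / (x2 - x1) = (3) / (16) mod 31 = 6
x3 = s^2 - x1 - x2 mod 31 = 6^2 - 13 - 29 = 25
y3 = s (x1 - x3) - y1 mod 31 = 6 * (13 - 25) - 6 = 15

P + Q = (25, 15)


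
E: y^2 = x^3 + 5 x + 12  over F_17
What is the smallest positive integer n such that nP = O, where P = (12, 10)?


Compute successive multiples of P until we hit O:
  1P = (12, 10)
  2P = (9, 2)
  3P = (5, 3)
  4P = (1, 1)
  5P = (2, 9)
  6P = (11, 2)
  7P = (7, 13)
  8P = (14, 15)
  ... (continuing to 21P)
  21P = O

ord(P) = 21


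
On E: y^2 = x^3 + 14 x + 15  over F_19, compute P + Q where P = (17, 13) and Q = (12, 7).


P != Q, so use the chord formula.
s = (y2 - y1) / (x2 - x1) = (13) / (14) mod 19 = 5
x3 = s^2 - x1 - x2 mod 19 = 5^2 - 17 - 12 = 15
y3 = s (x1 - x3) - y1 mod 19 = 5 * (17 - 15) - 13 = 16

P + Q = (15, 16)


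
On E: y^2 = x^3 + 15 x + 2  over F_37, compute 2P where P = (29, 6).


k = 2 = 10_2 (binary, LSB first: 01)
Double-and-add from P = (29, 6):
  bit 0 = 0: acc unchanged = O
  bit 1 = 1: acc = O + (6, 30) = (6, 30)

2P = (6, 30)


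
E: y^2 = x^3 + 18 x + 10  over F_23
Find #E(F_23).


For each x in F_23, count y with y^2 = x^3 + 18 x + 10 mod 23:
  x = 1: RHS = 6, y in [11, 12]  -> 2 point(s)
  x = 2: RHS = 8, y in [10, 13]  -> 2 point(s)
  x = 4: RHS = 8, y in [10, 13]  -> 2 point(s)
  x = 5: RHS = 18, y in [8, 15]  -> 2 point(s)
  x = 6: RHS = 12, y in [9, 14]  -> 2 point(s)
  x = 9: RHS = 4, y in [2, 21]  -> 2 point(s)
  x = 13: RHS = 3, y in [7, 16]  -> 2 point(s)
  x = 14: RHS = 16, y in [4, 19]  -> 2 point(s)
  x = 16: RHS = 1, y in [1, 22]  -> 2 point(s)
  x = 17: RHS = 8, y in [10, 13]  -> 2 point(s)
  x = 18: RHS = 2, y in [5, 18]  -> 2 point(s)
  x = 19: RHS = 12, y in [9, 14]  -> 2 point(s)
  x = 21: RHS = 12, y in [9, 14]  -> 2 point(s)
Affine points: 26. Add the point at infinity: total = 27.

#E(F_23) = 27


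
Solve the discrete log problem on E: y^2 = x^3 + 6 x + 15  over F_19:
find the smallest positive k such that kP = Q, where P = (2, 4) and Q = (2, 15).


Enumerate multiples of P until we hit Q = (2, 15):
  1P = (2, 4)
  2P = (7, 18)
  3P = (11, 5)
  4P = (10, 12)
  5P = (8, 9)
  6P = (6, 18)
  7P = (9, 0)
  8P = (6, 1)
  9P = (8, 10)
  10P = (10, 7)
  11P = (11, 14)
  12P = (7, 1)
  13P = (2, 15)
Match found at i = 13.

k = 13


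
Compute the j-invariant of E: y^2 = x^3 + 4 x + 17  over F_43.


Delta = -16(4 a^3 + 27 b^2) mod 43 = 13
-1728 * (4 a)^3 = -1728 * (4*4)^3 mod 43 = 41
j = 41 * 13^(-1) mod 43 = 23

j = 23 (mod 43)


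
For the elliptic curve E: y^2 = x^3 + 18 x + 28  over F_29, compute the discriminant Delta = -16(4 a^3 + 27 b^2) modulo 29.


4 a^3 + 27 b^2 = 4*18^3 + 27*28^2 = 23328 + 21168 = 44496
Delta = -16 * (44496) = -711936
Delta mod 29 = 14

Delta = 14 (mod 29)


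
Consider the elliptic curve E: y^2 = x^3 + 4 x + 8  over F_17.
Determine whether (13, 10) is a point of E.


Check whether y^2 = x^3 + 4 x + 8 (mod 17) for (x, y) = (13, 10).
LHS: y^2 = 10^2 mod 17 = 15
RHS: x^3 + 4 x + 8 = 13^3 + 4*13 + 8 mod 17 = 13
LHS != RHS

No, not on the curve


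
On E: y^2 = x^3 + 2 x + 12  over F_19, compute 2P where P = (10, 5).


Doubling: s = (3 x1^2 + a) / (2 y1)
s = (3*10^2 + 2) / (2*5) mod 19 = 15
x3 = s^2 - 2 x1 mod 19 = 15^2 - 2*10 = 15
y3 = s (x1 - x3) - y1 mod 19 = 15 * (10 - 15) - 5 = 15

2P = (15, 15)


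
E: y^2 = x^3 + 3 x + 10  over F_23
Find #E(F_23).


For each x in F_23, count y with y^2 = x^3 + 3 x + 10 mod 23:
  x = 2: RHS = 1, y in [1, 22]  -> 2 point(s)
  x = 3: RHS = 0, y in [0]  -> 1 point(s)
  x = 5: RHS = 12, y in [9, 14]  -> 2 point(s)
  x = 7: RHS = 6, y in [11, 12]  -> 2 point(s)
  x = 12: RHS = 3, y in [7, 16]  -> 2 point(s)
  x = 14: RHS = 13, y in [6, 17]  -> 2 point(s)
  x = 15: RHS = 3, y in [7, 16]  -> 2 point(s)
  x = 17: RHS = 6, y in [11, 12]  -> 2 point(s)
  x = 18: RHS = 8, y in [10, 13]  -> 2 point(s)
  x = 19: RHS = 3, y in [7, 16]  -> 2 point(s)
  x = 22: RHS = 6, y in [11, 12]  -> 2 point(s)
Affine points: 21. Add the point at infinity: total = 22.

#E(F_23) = 22


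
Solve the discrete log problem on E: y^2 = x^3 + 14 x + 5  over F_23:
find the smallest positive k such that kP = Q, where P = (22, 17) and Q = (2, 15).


Enumerate multiples of P until we hit Q = (2, 15):
  1P = (22, 17)
  2P = (8, 13)
  3P = (2, 15)
Match found at i = 3.

k = 3


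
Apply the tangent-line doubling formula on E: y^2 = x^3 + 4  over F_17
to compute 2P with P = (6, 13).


Doubling: s = (3 x1^2 + a) / (2 y1)
s = (3*6^2 + 0) / (2*13) mod 17 = 12
x3 = s^2 - 2 x1 mod 17 = 12^2 - 2*6 = 13
y3 = s (x1 - x3) - y1 mod 17 = 12 * (6 - 13) - 13 = 5

2P = (13, 5)


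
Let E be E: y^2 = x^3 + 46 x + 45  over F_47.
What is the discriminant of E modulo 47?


4 a^3 + 27 b^2 = 4*46^3 + 27*45^2 = 389344 + 54675 = 444019
Delta = -16 * (444019) = -7104304
Delta mod 47 = 28

Delta = 28 (mod 47)


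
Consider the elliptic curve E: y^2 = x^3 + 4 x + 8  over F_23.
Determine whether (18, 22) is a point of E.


Check whether y^2 = x^3 + 4 x + 8 (mod 23) for (x, y) = (18, 22).
LHS: y^2 = 22^2 mod 23 = 1
RHS: x^3 + 4 x + 8 = 18^3 + 4*18 + 8 mod 23 = 1
LHS = RHS

Yes, on the curve


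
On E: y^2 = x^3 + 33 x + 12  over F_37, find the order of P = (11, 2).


Compute successive multiples of P until we hit O:
  1P = (11, 2)
  2P = (11, 35)
  3P = O

ord(P) = 3


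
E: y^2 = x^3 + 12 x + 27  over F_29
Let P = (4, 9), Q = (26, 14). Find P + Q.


P != Q, so use the chord formula.
s = (y2 - y1) / (x2 - x1) = (5) / (22) mod 29 = 20
x3 = s^2 - x1 - x2 mod 29 = 20^2 - 4 - 26 = 22
y3 = s (x1 - x3) - y1 mod 29 = 20 * (4 - 22) - 9 = 8

P + Q = (22, 8)


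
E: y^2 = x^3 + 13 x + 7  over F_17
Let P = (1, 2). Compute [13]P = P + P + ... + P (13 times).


k = 13 = 1101_2 (binary, LSB first: 1011)
Double-and-add from P = (1, 2):
  bit 0 = 1: acc = O + (1, 2) = (1, 2)
  bit 1 = 0: acc unchanged = (1, 2)
  bit 2 = 1: acc = (1, 2) + (7, 13) = (10, 7)
  bit 3 = 1: acc = (10, 7) + (12, 2) = (14, 3)

13P = (14, 3)


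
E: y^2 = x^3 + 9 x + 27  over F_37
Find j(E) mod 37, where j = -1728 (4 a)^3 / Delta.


Delta = -16(4 a^3 + 27 b^2) mod 37 = 17
-1728 * (4 a)^3 = -1728 * (4*9)^3 mod 37 = 26
j = 26 * 17^(-1) mod 37 = 32

j = 32 (mod 37)


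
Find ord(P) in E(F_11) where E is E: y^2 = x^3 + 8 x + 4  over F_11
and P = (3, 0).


Compute successive multiples of P until we hit O:
  1P = (3, 0)
  2P = O

ord(P) = 2


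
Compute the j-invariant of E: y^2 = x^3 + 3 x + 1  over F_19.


Delta = -16(4 a^3 + 27 b^2) mod 19 = 6
-1728 * (4 a)^3 = -1728 * (4*3)^3 mod 19 = 18
j = 18 * 6^(-1) mod 19 = 3

j = 3 (mod 19)


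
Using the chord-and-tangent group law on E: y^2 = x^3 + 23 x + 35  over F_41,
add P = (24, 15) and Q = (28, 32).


P != Q, so use the chord formula.
s = (y2 - y1) / (x2 - x1) = (17) / (4) mod 41 = 35
x3 = s^2 - x1 - x2 mod 41 = 35^2 - 24 - 28 = 25
y3 = s (x1 - x3) - y1 mod 41 = 35 * (24 - 25) - 15 = 32

P + Q = (25, 32)


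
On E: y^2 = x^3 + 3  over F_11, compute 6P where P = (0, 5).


k = 6 = 110_2 (binary, LSB first: 011)
Double-and-add from P = (0, 5):
  bit 0 = 0: acc unchanged = O
  bit 1 = 1: acc = O + (0, 6) = (0, 6)
  bit 2 = 1: acc = (0, 6) + (0, 5) = O

6P = O


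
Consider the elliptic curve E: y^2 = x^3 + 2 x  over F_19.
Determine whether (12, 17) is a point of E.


Check whether y^2 = x^3 + 2 x + 0 (mod 19) for (x, y) = (12, 17).
LHS: y^2 = 17^2 mod 19 = 4
RHS: x^3 + 2 x + 0 = 12^3 + 2*12 + 0 mod 19 = 4
LHS = RHS

Yes, on the curve


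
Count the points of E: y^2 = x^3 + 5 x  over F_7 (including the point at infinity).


For each x in F_7, count y with y^2 = x^3 + 5 x + 0 mod 7:
  x = 0: RHS = 0, y in [0]  -> 1 point(s)
  x = 2: RHS = 4, y in [2, 5]  -> 2 point(s)
  x = 3: RHS = 0, y in [0]  -> 1 point(s)
  x = 4: RHS = 0, y in [0]  -> 1 point(s)
  x = 6: RHS = 1, y in [1, 6]  -> 2 point(s)
Affine points: 7. Add the point at infinity: total = 8.

#E(F_7) = 8


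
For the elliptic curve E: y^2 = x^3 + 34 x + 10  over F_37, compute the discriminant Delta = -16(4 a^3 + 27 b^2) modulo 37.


4 a^3 + 27 b^2 = 4*34^3 + 27*10^2 = 157216 + 2700 = 159916
Delta = -16 * (159916) = -2558656
Delta mod 37 = 5

Delta = 5 (mod 37)


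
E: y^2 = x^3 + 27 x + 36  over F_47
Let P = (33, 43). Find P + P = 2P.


Doubling: s = (3 x1^2 + a) / (2 y1)
s = (3*33^2 + 27) / (2*43) mod 47 = 23
x3 = s^2 - 2 x1 mod 47 = 23^2 - 2*33 = 40
y3 = s (x1 - x3) - y1 mod 47 = 23 * (33 - 40) - 43 = 31

2P = (40, 31)


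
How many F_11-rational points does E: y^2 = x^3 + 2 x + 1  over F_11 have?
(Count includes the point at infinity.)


For each x in F_11, count y with y^2 = x^3 + 2 x + 1 mod 11:
  x = 0: RHS = 1, y in [1, 10]  -> 2 point(s)
  x = 1: RHS = 4, y in [2, 9]  -> 2 point(s)
  x = 3: RHS = 1, y in [1, 10]  -> 2 point(s)
  x = 5: RHS = 4, y in [2, 9]  -> 2 point(s)
  x = 6: RHS = 9, y in [3, 8]  -> 2 point(s)
  x = 8: RHS = 1, y in [1, 10]  -> 2 point(s)
  x = 9: RHS = 0, y in [0]  -> 1 point(s)
  x = 10: RHS = 9, y in [3, 8]  -> 2 point(s)
Affine points: 15. Add the point at infinity: total = 16.

#E(F_11) = 16
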